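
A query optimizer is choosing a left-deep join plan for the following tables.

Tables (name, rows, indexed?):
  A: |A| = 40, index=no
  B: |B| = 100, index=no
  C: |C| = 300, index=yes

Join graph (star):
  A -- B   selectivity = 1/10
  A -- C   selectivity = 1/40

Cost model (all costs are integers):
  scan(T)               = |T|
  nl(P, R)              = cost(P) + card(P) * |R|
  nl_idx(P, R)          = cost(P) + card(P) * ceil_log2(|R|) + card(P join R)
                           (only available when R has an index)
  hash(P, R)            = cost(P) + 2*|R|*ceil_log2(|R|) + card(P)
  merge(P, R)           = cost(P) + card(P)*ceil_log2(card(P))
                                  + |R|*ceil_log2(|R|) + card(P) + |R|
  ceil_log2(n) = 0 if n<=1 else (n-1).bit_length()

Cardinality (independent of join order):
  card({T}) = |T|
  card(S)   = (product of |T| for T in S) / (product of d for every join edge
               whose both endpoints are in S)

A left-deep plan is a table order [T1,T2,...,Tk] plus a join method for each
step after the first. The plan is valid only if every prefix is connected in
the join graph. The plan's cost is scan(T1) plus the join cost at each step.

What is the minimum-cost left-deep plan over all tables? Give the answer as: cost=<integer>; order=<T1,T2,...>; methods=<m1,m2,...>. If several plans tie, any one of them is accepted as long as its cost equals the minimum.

cost=2400; order=A,C,B; methods=nl_idx,hash

Selinger DP (subsets sized 1..n):
  {A}: scan cost=40, card=40
  {B}: scan cost=100, card=100
  {C}: scan cost=300, card=300
  {AB}: card=400; try (A,hash)→680, (B,merge)→1120, (A,merge)→1180, (B,hash)→1480, (B,nl)→4040, (A,nl)→4100; best=680 via (A,hash)
  {AC}: card=300; try (C,nl_idx)→700, (A,hash)→1080, (C,merge)→3320, (A,merge)→3580, (C,hash)→5480, (C,nl)→12040 …(+1); best=700 via (C,nl_idx)
  {ABC}: card=3000; try (B,hash)→2400, (B,merge)→4500, (C,hash)→6480, (C,nl_idx)→7280, (C,merge)→7680, (B,nl)→30700 …(+1); best=2400 via (B,hash)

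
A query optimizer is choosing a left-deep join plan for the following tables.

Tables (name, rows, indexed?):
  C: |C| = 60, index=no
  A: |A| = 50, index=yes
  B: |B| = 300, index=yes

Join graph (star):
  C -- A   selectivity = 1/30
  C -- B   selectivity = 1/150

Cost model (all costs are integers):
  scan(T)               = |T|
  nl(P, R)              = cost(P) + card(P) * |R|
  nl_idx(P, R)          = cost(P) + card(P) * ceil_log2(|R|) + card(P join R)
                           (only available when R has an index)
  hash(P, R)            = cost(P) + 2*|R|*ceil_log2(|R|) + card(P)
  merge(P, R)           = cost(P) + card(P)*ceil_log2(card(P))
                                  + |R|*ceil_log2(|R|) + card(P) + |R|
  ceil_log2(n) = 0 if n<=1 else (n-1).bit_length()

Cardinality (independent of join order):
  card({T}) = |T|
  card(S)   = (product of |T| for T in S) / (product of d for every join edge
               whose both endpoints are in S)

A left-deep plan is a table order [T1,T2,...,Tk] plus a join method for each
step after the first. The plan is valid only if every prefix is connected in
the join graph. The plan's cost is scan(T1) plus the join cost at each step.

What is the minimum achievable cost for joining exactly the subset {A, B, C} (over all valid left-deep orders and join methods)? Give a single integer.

Selinger DP over subsets of {A,B,C}:
  {C}: scan cost=60, card=60
  {A}: scan cost=50, card=50
  {B}: scan cost=300, card=300
  {AC}: card=100; try (A,nl_idx)→520, (A,hash)→720, (C,hash)→820, (C,merge)→820, (A,merge)→830, (C,nl)→3050 …(+1); best=520 via (A,nl_idx)
  {BC}: card=120; try (B,nl_idx)→720, (C,hash)→1320, (B,merge)→3480, (C,merge)→3720, (B,hash)→5520, (B,nl)→18060 …(+1); best=720 via (B,nl_idx)
  {ABC}: card=200; try (A,hash)→1440, (B,nl_idx)→1620, (A,nl_idx)→1640, (A,merge)→2030, (B,merge)→4320, (B,hash)→6020 …(+2); best=1440 via (A,hash)

1440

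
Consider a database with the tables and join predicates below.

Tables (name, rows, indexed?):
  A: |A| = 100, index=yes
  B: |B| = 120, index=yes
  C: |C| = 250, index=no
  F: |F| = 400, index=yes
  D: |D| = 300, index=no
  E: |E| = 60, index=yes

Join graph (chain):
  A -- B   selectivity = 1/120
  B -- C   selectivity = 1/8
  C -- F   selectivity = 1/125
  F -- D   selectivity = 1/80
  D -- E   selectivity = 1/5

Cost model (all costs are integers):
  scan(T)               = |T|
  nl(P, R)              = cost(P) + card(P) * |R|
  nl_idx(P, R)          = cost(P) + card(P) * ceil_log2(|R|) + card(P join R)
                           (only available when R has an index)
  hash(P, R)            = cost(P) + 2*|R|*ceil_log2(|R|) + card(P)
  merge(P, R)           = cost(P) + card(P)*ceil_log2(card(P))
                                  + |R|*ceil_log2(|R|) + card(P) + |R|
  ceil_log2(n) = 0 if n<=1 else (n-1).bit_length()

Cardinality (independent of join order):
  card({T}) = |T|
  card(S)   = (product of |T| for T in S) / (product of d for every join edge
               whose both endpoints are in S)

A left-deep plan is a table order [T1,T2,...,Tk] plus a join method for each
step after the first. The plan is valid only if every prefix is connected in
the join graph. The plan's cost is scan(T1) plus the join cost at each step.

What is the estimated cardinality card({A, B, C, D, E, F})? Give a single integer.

Tables in S: A(100), B(120), C(250), D(300), E(60), F(400)
Edges inside S: A-B(d=120), B-C(d=8), C-F(d=125), F-D(d=80), D-E(d=5)
numerator = 100 * 120 * 250 * 300 * 60 * 400 = 21600000000000
denominator = 120 * 8 * 125 * 80 * 5 = 48000000
card(S) = 21600000000000 / 48000000 = 450000

450000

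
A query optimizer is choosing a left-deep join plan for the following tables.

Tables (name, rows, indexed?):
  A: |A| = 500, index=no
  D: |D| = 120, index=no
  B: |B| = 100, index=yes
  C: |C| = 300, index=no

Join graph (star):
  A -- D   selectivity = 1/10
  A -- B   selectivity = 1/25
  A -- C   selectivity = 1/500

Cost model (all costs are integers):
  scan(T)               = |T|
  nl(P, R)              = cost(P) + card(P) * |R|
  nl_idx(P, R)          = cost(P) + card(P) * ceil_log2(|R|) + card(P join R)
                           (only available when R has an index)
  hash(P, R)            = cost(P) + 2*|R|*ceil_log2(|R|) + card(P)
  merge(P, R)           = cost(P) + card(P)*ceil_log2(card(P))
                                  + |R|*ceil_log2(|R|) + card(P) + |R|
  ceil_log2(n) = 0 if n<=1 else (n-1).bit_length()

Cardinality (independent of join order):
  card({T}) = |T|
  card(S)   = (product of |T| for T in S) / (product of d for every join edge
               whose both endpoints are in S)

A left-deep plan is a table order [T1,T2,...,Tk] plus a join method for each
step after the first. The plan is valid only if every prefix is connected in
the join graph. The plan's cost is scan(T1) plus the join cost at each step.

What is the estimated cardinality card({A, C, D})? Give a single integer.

3600

Tables in S: A(500), C(300), D(120)
Edges inside S: A-D(d=10), A-C(d=500)
numerator = 500 * 300 * 120 = 18000000
denominator = 10 * 500 = 5000
card(S) = 18000000 / 5000 = 3600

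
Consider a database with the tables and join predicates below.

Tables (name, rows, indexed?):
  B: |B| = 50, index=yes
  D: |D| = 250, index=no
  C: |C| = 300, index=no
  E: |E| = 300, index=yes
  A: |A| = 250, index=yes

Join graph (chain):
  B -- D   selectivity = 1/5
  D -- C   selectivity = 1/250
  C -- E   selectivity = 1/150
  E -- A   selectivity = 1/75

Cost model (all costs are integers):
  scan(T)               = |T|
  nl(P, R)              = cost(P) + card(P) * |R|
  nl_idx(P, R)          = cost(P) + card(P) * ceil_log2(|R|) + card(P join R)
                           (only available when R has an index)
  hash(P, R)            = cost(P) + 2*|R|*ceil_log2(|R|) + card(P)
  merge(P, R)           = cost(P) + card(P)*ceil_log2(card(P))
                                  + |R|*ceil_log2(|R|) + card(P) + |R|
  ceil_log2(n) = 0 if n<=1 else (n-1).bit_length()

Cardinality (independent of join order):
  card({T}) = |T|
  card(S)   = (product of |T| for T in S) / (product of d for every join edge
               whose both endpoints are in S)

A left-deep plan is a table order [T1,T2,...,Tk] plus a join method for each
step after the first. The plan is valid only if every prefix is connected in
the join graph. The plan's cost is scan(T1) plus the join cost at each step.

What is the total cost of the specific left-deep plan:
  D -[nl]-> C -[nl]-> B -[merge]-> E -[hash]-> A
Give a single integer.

step 1: scan D: cost=250, card=250
step 2: join C via nl
    card(P join C) = 250*300/(250) = 300
    cost = 250 + 250*300 = 75250
step 3: join B via nl
    card(P join B) = 300*50/(5) = 3000
    cost = 75250 + 300*50 = 90250
step 4: join E via merge
    card(P join E) = 3000*300/(150) = 6000
    cost = 90250 + 3000*12 + 300*9 + 3000 + 300 = 132250
step 5: join A via hash
    card(P join A) = 6000*250/(75) = 20000
    cost = 132250 + 2*250*8 + 6000 = 142250

142250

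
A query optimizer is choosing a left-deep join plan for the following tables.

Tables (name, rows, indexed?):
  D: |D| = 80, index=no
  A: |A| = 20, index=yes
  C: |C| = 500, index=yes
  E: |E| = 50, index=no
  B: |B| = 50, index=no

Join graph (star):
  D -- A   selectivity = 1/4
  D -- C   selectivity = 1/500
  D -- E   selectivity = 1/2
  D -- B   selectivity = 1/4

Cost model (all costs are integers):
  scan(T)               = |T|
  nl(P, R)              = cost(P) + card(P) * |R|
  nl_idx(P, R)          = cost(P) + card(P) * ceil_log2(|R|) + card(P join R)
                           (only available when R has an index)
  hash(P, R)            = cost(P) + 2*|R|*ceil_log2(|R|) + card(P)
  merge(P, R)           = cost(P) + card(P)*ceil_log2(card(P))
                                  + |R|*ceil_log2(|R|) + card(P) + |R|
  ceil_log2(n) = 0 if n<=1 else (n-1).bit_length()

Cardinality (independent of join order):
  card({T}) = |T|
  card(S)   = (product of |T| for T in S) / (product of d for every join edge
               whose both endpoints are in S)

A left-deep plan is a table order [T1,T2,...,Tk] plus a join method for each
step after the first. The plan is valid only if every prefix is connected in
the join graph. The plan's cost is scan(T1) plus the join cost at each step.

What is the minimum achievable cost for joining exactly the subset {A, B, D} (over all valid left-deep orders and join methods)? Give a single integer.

1360

Selinger DP over subsets of {A,B,D}:
  {D}: scan cost=80, card=80
  {A}: scan cost=20, card=20
  {B}: scan cost=50, card=50
  {AD}: card=400; try (A,hash)→360, (D,merge)→780, (A,merge)→840, (A,nl_idx)→880, (D,hash)→1160, (D,nl)→1620 …(+1); best=360 via (A,hash)
  {BD}: card=1000; try (B,hash)→760, (D,merge)→1040, (B,merge)→1070, (D,hash)→1220, (D,nl)→4050, (B,nl)→4080; best=760 via (B,hash)
  {ABD}: card=5000; try (B,hash)→1360, (A,hash)→1960, (B,merge)→4710, (A,nl_idx)→10760, (A,merge)→11880, (B,nl)→20360 …(+1); best=1360 via (B,hash)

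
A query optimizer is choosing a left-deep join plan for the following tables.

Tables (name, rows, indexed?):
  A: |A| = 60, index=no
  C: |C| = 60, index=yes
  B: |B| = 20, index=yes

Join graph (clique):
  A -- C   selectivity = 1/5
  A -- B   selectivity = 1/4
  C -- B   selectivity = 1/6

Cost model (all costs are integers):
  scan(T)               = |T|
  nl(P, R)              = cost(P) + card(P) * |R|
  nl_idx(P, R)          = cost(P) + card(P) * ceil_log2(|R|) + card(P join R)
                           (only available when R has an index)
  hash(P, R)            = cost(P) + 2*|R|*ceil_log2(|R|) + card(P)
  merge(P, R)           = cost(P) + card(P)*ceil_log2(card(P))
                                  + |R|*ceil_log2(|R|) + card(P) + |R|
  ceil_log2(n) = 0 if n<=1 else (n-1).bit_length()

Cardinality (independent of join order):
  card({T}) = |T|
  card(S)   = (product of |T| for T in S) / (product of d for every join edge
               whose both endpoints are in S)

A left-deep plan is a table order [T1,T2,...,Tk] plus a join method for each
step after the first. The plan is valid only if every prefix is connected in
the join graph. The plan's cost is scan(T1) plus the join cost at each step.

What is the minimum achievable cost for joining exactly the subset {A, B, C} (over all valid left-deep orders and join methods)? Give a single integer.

1240

Selinger DP over subsets of {A,B,C}:
  {A}: scan cost=60, card=60
  {C}: scan cost=60, card=60
  {B}: scan cost=20, card=20
  {AC}: card=720; try (C,hash)→840, (A,hash)→840, (C,merge)→900, (A,merge)→900, (C,nl_idx)→1140, (C,nl)→3660 …(+1); best=840 via (C,hash)
  {AB}: card=300; try (B,hash)→320, (A,merge)→560, (B,merge)→600, (B,nl_idx)→660, (A,hash)→760, (A,nl)→1220 …(+1); best=320 via (B,hash)
  {BC}: card=200; try (B,hash)→320, (C,nl_idx)→340, (C,merge)→560, (B,nl_idx)→560, (B,merge)→600, (C,hash)→760 …(+2); best=320 via (B,hash)
  {ABC}: card=600; try (A,hash)→1240, (C,hash)→1340, (B,hash)→1760, (A,merge)→2540, (C,nl_idx)→2720, (C,merge)→3740 …(+5); best=1240 via (A,hash)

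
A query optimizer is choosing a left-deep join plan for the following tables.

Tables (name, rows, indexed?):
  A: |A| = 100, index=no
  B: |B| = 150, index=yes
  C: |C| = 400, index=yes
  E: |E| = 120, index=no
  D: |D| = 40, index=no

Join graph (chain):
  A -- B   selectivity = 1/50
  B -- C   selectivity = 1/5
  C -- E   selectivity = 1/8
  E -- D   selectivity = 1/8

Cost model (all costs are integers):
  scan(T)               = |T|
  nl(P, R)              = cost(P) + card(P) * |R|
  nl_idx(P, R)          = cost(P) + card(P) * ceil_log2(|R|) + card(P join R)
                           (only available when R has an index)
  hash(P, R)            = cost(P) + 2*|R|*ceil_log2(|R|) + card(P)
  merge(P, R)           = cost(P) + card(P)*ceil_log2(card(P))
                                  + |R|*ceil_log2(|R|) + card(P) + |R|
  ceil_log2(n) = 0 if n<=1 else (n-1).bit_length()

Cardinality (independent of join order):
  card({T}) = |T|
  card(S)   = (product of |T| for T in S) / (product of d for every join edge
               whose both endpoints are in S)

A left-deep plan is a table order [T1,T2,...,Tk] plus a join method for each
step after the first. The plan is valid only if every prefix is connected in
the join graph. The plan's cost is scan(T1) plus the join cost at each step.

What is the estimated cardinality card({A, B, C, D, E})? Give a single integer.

Tables in S: A(100), B(150), C(400), D(40), E(120)
Edges inside S: A-B(d=50), B-C(d=5), C-E(d=8), E-D(d=8)
numerator = 100 * 150 * 400 * 40 * 120 = 28800000000
denominator = 50 * 5 * 8 * 8 = 16000
card(S) = 28800000000 / 16000 = 1800000

1800000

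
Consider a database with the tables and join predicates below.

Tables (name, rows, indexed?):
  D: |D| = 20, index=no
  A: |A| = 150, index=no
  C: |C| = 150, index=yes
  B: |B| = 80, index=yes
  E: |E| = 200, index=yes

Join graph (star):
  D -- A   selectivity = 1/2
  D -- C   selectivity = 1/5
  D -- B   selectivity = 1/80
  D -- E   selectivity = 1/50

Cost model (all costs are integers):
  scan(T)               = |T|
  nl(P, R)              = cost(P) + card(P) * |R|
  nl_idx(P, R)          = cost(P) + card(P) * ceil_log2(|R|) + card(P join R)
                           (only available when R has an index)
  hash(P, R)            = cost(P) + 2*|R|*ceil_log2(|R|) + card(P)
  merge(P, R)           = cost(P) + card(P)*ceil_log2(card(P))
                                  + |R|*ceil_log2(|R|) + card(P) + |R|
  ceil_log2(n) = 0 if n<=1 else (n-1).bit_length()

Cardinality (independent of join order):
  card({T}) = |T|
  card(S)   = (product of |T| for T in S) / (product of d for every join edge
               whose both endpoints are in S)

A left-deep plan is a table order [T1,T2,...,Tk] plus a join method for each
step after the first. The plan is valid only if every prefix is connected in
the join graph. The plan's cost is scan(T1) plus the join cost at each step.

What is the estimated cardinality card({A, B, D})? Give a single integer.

1500

Tables in S: A(150), B(80), D(20)
Edges inside S: D-A(d=2), D-B(d=80)
numerator = 150 * 80 * 20 = 240000
denominator = 2 * 80 = 160
card(S) = 240000 / 160 = 1500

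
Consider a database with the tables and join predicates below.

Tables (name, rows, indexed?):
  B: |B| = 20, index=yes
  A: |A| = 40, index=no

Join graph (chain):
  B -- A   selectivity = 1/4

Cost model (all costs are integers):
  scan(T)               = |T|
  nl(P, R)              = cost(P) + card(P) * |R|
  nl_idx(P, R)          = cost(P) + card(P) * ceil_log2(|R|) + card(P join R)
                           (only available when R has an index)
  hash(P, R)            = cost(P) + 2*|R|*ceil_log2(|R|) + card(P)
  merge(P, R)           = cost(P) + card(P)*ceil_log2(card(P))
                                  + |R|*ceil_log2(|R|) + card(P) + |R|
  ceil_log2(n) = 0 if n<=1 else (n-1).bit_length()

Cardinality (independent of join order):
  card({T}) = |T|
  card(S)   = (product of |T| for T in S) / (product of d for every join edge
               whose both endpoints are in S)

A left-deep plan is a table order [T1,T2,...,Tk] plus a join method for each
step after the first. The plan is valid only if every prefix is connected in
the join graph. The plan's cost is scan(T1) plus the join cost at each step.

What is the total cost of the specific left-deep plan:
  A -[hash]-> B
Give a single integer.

step 1: scan A: cost=40, card=40
step 2: join B via hash
    card(P join B) = 40*20/(4) = 200
    cost = 40 + 2*20*5 + 40 = 280

280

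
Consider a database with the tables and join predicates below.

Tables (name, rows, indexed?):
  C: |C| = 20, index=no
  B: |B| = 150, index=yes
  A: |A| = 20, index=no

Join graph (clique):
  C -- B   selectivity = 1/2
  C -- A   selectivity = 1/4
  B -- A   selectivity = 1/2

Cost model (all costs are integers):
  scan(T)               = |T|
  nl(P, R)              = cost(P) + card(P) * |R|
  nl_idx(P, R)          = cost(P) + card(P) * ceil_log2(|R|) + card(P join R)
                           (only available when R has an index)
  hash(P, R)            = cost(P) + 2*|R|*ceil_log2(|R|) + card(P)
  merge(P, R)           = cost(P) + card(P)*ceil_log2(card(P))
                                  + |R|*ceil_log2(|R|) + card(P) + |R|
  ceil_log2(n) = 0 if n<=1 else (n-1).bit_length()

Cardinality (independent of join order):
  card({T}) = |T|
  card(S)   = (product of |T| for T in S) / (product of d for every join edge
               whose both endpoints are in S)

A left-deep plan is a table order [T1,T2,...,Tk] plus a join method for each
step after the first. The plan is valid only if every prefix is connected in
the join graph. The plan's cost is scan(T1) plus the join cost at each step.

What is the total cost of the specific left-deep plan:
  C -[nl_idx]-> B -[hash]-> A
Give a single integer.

step 1: scan C: cost=20, card=20
step 2: join B via nl_idx
    card(P join B) = 20*150/(2) = 1500
    cost = 20 + 20*8 + 1500 = 1680
step 3: join A via hash
    card(P join A) = 1500*20/(4*2) = 3750
    cost = 1680 + 2*20*5 + 1500 = 3380

3380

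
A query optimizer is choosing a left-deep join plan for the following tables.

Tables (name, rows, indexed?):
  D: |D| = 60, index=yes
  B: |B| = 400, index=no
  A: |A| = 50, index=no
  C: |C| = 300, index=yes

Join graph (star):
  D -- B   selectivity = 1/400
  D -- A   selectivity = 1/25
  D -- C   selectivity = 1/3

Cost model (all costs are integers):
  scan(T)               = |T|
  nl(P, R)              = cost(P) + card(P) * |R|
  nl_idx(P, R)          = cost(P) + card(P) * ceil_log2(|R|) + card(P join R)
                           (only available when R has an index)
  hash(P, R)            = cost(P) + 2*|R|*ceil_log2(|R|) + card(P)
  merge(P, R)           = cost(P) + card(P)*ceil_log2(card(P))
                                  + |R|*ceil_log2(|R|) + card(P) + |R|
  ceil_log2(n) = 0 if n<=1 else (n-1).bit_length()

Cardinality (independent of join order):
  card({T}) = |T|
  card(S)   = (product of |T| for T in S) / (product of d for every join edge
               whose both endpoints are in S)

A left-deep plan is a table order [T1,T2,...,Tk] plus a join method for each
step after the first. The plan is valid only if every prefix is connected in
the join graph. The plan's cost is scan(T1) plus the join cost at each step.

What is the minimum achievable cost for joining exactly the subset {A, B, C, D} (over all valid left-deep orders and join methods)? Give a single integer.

6140

Selinger DP over subsets of {A,B,C,D}:
  {D}: scan cost=60, card=60
  {B}: scan cost=400, card=400
  {A}: scan cost=50, card=50
  {C}: scan cost=300, card=300
  {BD}: card=60; try (D,hash)→1520, (D,nl_idx)→2860, (B,merge)→4480, (D,merge)→4820, (B,hash)→7320, (B,nl)→24060 …(+1); best=1520 via (D,hash)
  {AD}: card=120; try (D,nl_idx)→470, (A,hash)→720, (D,hash)→820, (D,merge)→820, (A,merge)→830, (D,nl)→3050 …(+1); best=470 via (D,nl_idx)
  {CD}: card=6000; try (D,hash)→1320, (C,merge)→3480, (D,merge)→3720, (C,hash)→5520, (C,nl_idx)→6600, (D,nl_idx)→8100 …(+2); best=1320 via (D,hash)
  {ABD}: card=120; try (A,hash)→2180, (A,merge)→2290, (A,nl)→4520, (B,merge)→5430, (B,hash)→7790, (B,nl)→48470; best=2180 via (A,hash)
  {BCD}: card=6000; try (C,merge)→4940, (C,hash)→6980, (C,nl_idx)→8060, (B,hash)→14520, (C,nl)→19520, (B,merge)→89320 …(+1); best=4940 via (C,merge)
  {ACD}: card=12000; try (C,merge)→4430, (C,hash)→5990, (A,hash)→7920, (C,nl_idx)→13550, (C,nl)→36470, (A,merge)→85670 …(+1); best=4430 via (C,merge)
  {ABCD}: card=12000; try (C,merge)→6140, (C,hash)→7700, (A,hash)→11540, (C,nl_idx)→15260, (B,hash)→23630, (C,nl)→38180 …(+4); best=6140 via (C,merge)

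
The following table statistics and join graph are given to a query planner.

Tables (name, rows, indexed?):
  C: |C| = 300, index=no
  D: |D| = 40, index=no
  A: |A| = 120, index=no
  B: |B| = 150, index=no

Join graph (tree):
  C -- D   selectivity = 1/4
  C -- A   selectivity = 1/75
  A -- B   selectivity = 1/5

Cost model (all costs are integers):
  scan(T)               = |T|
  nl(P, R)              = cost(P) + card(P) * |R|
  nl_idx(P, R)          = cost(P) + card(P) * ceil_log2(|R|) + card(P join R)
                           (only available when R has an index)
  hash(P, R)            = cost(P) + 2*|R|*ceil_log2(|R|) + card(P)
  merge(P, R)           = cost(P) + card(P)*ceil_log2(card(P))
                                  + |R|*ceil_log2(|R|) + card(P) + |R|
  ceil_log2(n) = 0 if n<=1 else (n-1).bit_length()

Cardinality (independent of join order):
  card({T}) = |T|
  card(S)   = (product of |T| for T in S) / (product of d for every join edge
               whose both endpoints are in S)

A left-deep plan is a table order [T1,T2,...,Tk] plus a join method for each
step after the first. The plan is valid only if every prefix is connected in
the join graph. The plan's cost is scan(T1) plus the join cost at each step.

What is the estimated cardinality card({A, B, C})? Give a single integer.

Tables in S: A(120), B(150), C(300)
Edges inside S: C-A(d=75), A-B(d=5)
numerator = 120 * 150 * 300 = 5400000
denominator = 75 * 5 = 375
card(S) = 5400000 / 375 = 14400

14400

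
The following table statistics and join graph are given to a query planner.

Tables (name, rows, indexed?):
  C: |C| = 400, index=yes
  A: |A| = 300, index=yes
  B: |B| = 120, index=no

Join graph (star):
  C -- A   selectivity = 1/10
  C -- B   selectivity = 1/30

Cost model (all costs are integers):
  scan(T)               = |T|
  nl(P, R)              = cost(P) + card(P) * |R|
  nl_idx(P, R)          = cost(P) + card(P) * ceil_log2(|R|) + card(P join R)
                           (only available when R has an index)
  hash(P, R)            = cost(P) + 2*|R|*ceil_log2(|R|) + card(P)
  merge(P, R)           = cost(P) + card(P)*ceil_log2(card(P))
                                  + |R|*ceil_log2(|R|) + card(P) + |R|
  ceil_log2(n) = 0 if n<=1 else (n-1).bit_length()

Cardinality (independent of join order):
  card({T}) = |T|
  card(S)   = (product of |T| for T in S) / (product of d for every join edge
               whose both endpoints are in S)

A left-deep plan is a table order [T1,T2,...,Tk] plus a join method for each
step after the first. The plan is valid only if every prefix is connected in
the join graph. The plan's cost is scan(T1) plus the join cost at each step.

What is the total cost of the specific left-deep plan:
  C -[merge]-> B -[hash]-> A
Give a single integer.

12360

step 1: scan C: cost=400, card=400
step 2: join B via merge
    card(P join B) = 400*120/(30) = 1600
    cost = 400 + 400*9 + 120*7 + 400 + 120 = 5360
step 3: join A via hash
    card(P join A) = 1600*300/(10) = 48000
    cost = 5360 + 2*300*9 + 1600 = 12360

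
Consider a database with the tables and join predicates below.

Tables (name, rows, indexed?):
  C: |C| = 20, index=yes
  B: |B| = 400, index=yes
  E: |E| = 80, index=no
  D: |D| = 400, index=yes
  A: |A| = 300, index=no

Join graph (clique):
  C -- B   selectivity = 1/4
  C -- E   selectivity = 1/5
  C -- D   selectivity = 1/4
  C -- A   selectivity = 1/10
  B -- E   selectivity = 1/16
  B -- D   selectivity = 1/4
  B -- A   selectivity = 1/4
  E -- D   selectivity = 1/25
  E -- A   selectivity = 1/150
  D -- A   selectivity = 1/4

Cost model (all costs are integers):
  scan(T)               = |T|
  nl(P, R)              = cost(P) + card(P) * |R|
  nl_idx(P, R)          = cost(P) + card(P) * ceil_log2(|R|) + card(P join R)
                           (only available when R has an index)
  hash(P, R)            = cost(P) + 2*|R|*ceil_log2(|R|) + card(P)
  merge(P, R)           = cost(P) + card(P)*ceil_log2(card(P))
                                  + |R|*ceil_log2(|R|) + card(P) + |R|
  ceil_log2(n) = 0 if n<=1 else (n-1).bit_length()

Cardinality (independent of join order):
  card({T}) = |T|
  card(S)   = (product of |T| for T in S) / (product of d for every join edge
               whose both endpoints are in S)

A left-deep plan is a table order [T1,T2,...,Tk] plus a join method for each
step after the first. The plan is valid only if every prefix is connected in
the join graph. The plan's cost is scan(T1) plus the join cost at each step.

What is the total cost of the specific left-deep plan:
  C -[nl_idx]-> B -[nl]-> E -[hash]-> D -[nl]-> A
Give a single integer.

771400

step 1: scan C: cost=20, card=20
step 2: join B via nl_idx
    card(P join B) = 20*400/(4) = 2000
    cost = 20 + 20*9 + 2000 = 2200
step 3: join E via nl
    card(P join E) = 2000*80/(5*16) = 2000
    cost = 2200 + 2000*80 = 162200
step 4: join D via hash
    card(P join D) = 2000*400/(4*4*25) = 2000
    cost = 162200 + 2*400*9 + 2000 = 171400
step 5: join A via nl
    card(P join A) = 2000*300/(10*4*150*4) = 25
    cost = 171400 + 2000*300 = 771400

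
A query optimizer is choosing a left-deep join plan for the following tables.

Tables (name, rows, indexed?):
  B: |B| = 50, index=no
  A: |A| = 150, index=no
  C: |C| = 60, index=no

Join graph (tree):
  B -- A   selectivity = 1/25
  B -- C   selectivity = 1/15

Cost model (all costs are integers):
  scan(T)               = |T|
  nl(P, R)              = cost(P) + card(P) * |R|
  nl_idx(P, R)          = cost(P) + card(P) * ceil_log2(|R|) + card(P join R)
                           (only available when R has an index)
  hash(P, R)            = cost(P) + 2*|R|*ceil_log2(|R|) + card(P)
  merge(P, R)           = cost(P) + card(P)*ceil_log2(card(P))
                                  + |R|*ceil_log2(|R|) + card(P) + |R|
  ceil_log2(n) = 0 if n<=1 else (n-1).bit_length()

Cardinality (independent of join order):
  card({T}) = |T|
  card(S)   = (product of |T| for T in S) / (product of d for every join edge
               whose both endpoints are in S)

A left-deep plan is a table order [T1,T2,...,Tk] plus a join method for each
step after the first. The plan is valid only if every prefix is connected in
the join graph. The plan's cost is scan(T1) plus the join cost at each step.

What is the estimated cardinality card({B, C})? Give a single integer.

Tables in S: B(50), C(60)
Edges inside S: B-C(d=15)
numerator = 50 * 60 = 3000
denominator = 15 = 15
card(S) = 3000 / 15 = 200

200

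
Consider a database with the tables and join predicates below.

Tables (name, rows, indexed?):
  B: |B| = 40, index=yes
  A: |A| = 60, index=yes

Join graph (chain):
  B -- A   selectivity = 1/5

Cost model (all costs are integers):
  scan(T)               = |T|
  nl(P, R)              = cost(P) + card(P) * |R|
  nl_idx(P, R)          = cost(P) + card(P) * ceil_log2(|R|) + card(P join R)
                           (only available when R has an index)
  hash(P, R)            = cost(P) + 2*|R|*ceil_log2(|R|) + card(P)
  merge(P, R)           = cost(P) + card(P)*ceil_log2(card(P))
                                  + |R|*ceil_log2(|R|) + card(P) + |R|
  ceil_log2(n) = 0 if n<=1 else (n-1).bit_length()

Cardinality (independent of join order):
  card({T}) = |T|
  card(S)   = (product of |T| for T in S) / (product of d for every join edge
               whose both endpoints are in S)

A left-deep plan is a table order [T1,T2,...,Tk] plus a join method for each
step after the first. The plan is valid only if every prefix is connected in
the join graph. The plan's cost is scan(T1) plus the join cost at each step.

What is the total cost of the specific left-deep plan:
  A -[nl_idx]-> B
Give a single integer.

step 1: scan A: cost=60, card=60
step 2: join B via nl_idx
    card(P join B) = 60*40/(5) = 480
    cost = 60 + 60*6 + 480 = 900

900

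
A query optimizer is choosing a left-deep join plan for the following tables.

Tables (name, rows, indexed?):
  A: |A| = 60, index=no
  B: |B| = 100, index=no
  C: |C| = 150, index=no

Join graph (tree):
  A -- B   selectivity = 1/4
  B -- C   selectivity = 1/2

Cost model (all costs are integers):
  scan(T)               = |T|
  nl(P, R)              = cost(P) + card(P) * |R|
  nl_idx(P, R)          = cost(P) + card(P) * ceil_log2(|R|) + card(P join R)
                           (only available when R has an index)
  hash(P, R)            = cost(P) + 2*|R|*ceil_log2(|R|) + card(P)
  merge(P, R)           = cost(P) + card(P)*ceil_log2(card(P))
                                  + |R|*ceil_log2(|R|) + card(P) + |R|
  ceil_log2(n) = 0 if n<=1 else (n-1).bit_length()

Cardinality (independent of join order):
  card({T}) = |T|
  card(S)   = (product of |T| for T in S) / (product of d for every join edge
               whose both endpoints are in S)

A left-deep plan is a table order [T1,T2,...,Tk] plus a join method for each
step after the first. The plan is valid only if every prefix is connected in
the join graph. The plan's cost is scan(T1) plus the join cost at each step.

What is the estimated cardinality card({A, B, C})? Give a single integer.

Tables in S: A(60), B(100), C(150)
Edges inside S: A-B(d=4), B-C(d=2)
numerator = 60 * 100 * 150 = 900000
denominator = 4 * 2 = 8
card(S) = 900000 / 8 = 112500

112500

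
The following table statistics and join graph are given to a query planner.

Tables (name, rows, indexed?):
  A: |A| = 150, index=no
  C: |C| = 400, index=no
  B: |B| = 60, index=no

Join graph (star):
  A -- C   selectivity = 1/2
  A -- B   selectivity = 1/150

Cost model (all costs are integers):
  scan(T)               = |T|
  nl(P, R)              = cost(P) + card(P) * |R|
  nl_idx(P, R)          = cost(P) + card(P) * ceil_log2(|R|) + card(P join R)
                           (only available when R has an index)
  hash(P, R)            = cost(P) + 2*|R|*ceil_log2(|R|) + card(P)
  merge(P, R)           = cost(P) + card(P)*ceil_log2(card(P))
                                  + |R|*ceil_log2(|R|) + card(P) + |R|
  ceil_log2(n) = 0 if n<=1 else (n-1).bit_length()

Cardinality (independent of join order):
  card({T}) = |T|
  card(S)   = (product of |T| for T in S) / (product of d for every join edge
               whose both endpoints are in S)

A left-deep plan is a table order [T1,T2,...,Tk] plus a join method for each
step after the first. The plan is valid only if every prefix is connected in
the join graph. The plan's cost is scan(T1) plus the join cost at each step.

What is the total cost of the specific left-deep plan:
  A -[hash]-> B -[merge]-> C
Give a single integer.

5440

step 1: scan A: cost=150, card=150
step 2: join B via hash
    card(P join B) = 150*60/(150) = 60
    cost = 150 + 2*60*6 + 150 = 1020
step 3: join C via merge
    card(P join C) = 60*400/(2) = 12000
    cost = 1020 + 60*6 + 400*9 + 60 + 400 = 5440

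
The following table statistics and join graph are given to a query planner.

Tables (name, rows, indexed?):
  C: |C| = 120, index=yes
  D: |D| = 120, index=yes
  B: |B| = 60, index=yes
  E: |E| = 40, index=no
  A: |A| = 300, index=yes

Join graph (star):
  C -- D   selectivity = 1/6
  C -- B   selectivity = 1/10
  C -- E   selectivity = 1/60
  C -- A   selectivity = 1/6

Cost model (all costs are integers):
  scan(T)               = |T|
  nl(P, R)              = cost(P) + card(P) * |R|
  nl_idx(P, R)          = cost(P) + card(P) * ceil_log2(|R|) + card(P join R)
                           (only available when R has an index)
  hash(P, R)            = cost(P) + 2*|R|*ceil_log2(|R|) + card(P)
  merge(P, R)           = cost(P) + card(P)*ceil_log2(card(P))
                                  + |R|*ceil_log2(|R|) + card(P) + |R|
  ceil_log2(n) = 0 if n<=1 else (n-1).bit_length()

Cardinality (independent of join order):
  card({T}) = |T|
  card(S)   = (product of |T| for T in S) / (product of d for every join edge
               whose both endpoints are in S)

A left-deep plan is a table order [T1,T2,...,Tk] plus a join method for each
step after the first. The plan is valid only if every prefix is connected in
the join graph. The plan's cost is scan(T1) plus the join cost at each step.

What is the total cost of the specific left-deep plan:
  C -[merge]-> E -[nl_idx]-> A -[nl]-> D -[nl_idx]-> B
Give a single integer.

1446080

step 1: scan C: cost=120, card=120
step 2: join E via merge
    card(P join E) = 120*40/(60) = 80
    cost = 120 + 120*7 + 40*6 + 120 + 40 = 1360
step 3: join A via nl_idx
    card(P join A) = 80*300/(6) = 4000
    cost = 1360 + 80*9 + 4000 = 6080
step 4: join D via nl
    card(P join D) = 4000*120/(6) = 80000
    cost = 6080 + 4000*120 = 486080
step 5: join B via nl_idx
    card(P join B) = 80000*60/(10) = 480000
    cost = 486080 + 80000*6 + 480000 = 1446080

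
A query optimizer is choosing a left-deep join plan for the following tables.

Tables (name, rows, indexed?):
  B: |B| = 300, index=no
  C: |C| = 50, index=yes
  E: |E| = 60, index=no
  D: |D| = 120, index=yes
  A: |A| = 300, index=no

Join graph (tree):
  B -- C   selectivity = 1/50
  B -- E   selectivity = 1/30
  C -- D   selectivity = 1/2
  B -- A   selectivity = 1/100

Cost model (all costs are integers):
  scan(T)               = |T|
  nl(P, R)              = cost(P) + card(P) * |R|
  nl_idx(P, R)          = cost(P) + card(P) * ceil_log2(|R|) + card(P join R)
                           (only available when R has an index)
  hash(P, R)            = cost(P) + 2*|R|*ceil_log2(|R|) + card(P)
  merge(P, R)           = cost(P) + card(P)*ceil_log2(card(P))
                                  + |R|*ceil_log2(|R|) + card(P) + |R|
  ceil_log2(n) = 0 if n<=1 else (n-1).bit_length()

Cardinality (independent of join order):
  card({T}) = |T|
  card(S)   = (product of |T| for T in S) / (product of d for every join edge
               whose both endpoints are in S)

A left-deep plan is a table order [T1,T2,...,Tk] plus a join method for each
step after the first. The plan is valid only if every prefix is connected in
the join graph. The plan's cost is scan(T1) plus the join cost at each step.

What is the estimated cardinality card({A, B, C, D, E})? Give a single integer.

Tables in S: A(300), B(300), C(50), D(120), E(60)
Edges inside S: B-C(d=50), B-E(d=30), C-D(d=2), B-A(d=100)
numerator = 300 * 300 * 50 * 120 * 60 = 32400000000
denominator = 50 * 30 * 2 * 100 = 300000
card(S) = 32400000000 / 300000 = 108000

108000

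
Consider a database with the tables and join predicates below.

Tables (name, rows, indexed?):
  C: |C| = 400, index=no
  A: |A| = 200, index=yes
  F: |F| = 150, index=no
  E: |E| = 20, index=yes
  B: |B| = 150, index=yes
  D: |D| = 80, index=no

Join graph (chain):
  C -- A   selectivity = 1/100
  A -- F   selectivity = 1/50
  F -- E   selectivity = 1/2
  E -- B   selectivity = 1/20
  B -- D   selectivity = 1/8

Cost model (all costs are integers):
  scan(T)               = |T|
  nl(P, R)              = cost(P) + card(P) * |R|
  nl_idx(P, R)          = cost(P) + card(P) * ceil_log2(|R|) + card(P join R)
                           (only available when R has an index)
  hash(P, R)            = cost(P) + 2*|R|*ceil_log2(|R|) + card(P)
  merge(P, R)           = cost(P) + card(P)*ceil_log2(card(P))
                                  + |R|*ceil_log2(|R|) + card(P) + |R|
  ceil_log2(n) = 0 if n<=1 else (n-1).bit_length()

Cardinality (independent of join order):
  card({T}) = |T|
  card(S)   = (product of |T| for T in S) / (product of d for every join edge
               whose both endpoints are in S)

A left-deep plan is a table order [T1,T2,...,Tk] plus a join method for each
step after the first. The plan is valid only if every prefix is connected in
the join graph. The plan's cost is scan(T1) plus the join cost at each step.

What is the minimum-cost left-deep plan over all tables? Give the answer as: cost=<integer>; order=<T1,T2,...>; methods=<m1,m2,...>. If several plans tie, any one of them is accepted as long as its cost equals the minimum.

cost=217320; order=C,A,F,E,B,D; methods=hash,hash,hash,hash,hash

Selinger DP (subsets sized 1..n):
  {C}: scan cost=400, card=400
  {A}: scan cost=200, card=200
  {F}: scan cost=150, card=150
  {E}: scan cost=20, card=20
  {B}: scan cost=150, card=150
  {D}: scan cost=80, card=80
  {AC}: card=800; try (A,hash)→4000, (A,nl_idx)→4400, (C,merge)→6000, (A,merge)→6200, (C,hash)→7600, (C,nl)→80200 …(+1); best=4000 via (A,hash)
  {AF}: card=600; try (A,nl_idx)→1950, (F,hash)→2800, (A,merge)→3300, (F,merge)→3350, (A,hash)→3500, (A,nl)→30150 …(+1); best=1950 via (A,nl_idx)
  {EF}: card=1500; try (E,hash)→500, (F,merge)→1490, (E,merge)→1620, (E,nl_idx)→2400, (F,hash)→2440, (F,nl)→3020 …(+1); best=500 via (E,hash)
  {BE}: card=150; try (B,nl_idx)→330, (E,hash)→500, (E,nl_idx)→1050, (B,merge)→1490, (E,merge)→1620, (B,hash)→2440 …(+2); best=330 via (B,nl_idx)
  {BD}: card=1500; try (D,hash)→1420, (B,merge)→2070, (D,merge)→2140, (B,nl_idx)→2220, (B,hash)→2560, (B,nl)→12080 …(+1); best=1420 via (D,hash)
  {ACF}: card=2400; try (F,hash)→7200, (C,hash)→9750, (C,merge)→12550, (F,merge)→14150, (F,nl)→124000, (C,nl)→241950; best=7200 via (F,hash)
  {AEF}: card=6000; try (E,hash)→2750, (A,hash)→5200, (E,merge)→8670, (E,nl_idx)→10950, (E,nl)→13950, (A,nl_idx)→18500 …(+2); best=2750 via (E,hash)
  {BEF}: card=11250; try (F,hash)→2880, (F,merge)→3030, (B,hash)→4400, (B,merge)→19850, (F,nl)→22830, (B,nl_idx)→23750 …(+1); best=2880 via (F,hash)
  {BDE}: card=1500; try (D,hash)→1600, (D,merge)→2320, (E,hash)→3120, (E,nl_idx)→10420, (D,nl)→12330, (E,merge)→19540 …(+1); best=1600 via (D,hash)
  {ACEF}: card=24000; try (E,hash)→9800, (C,hash)→15950, (E,merge)→38520, (E,nl_idx)→43200, (E,nl)→55200, (C,merge)→90750 …(+1); best=9800 via (E,hash)
  {ABEF}: card=45000; try (B,hash)→11150, (A,hash)→17330, (B,merge)→88100, (B,nl_idx)→95750, (A,nl_idx)→137880, (A,merge)→173430 …(+2); best=11150 via (B,hash)
  {BDEF}: card=112500; try (F,hash)→5500, (D,hash)→15250, (F,merge)→20950, (D,merge)→172270, (F,nl)→226600, (D,nl)→902880; best=5500 via (F,hash)
  {ABCEF}: card=180000; try (B,hash)→36200, (C,hash)→63350, (B,nl_idx)→381800, (B,merge)→395150, (C,merge)→780150, (B,nl)→3609800 …(+1); best=36200 via (B,hash)
  {ABDEF}: card=450000; try (D,hash)→57270, (A,hash)→121200, (D,merge)→776790, (A,nl_idx)→1355500, (A,merge)→2032300, (D,nl)→3611150 …(+1); best=57270 via (D,hash)
  {ABCDEF}: card=1800000; try (D,hash)→217320, (C,hash)→514470, (D,merge)→3456840, (C,merge)→9061270, (D,nl)→14436200, (C,nl)→180057270; best=217320 via (D,hash)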